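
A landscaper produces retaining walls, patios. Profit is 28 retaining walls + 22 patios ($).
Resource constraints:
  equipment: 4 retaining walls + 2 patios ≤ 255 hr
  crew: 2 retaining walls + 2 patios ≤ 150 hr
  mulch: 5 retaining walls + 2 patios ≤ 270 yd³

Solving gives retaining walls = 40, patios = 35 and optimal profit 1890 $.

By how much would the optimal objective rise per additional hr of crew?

9

Check each constraint at x*: equipment 230/255 (slack 25); crew 150/150 (tight); mulch 270/270 (tight).
Since equipment is not tight, its dual is 0.
From A_Bᵀ y = c: 2·y_crew + 5·y_mulch = 28; 2·y_crew + 2·y_mulch = 22.
This yields shadow prices y_crew = 9, y_mulch = 2.
Shadow price of crew = 9.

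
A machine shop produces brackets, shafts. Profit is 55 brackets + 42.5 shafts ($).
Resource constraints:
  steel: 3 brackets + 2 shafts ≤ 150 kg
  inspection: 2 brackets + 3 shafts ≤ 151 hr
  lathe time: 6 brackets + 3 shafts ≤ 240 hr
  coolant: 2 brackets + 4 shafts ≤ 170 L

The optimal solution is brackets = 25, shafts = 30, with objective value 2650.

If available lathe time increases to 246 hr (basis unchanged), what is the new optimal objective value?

2695

Check each constraint at x*: steel 135/150 (slack 15); inspection 140/151 (slack 11); lathe time 240/240 (tight); coolant 170/170 (tight).
Slack constraints have shadow price 0 (complementary slackness).
From A_Bᵀ y = c: 6·y_lathe time + 2·y_coolant = 55; 3·y_lathe time + 4·y_coolant = 42.5.
Solving: y_lathe time = 7.5, y_coolant = 5.
Δz = y_lathe time·Δb = 7.5 × (6) = 45, so new z* = 2650 + 45 = 2695.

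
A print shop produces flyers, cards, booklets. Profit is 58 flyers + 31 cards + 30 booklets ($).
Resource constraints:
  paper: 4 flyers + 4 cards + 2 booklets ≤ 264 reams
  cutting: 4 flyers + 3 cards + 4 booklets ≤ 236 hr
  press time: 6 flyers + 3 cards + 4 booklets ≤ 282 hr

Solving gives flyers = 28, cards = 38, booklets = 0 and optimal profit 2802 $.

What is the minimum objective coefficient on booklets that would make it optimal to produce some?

Binding: paper and press time. Non-binding: cutting (10 unused).
Since cutting is not tight, its dual is 0.
Dual feasibility on the basic columns requires 4·y_paper + 6·y_press time = 58, 4·y_paper + 3·y_press time = 31.
Solving: y_paper = 1, y_press time = 9.
booklets enters the basis when its profit ≥ yᵀa₃ = 1·2 + 9·4 = 38.

38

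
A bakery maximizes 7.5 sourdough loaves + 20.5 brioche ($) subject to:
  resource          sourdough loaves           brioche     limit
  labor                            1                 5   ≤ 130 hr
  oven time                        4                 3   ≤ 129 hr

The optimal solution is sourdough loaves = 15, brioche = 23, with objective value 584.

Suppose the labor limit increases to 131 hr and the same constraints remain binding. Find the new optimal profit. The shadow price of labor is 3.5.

587.5

Δb = 1, so new z* = 584 + (3.5)·(1) = 584 + 3.5 = 587.5.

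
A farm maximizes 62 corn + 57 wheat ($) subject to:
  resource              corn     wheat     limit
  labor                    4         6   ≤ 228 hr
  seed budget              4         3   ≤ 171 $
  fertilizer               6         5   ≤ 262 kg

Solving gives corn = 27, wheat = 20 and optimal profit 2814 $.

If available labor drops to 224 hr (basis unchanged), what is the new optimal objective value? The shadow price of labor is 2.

2806

Δb = -4, so new z* = 2814 + (2)·(-4) = 2814 − 8 = 2806.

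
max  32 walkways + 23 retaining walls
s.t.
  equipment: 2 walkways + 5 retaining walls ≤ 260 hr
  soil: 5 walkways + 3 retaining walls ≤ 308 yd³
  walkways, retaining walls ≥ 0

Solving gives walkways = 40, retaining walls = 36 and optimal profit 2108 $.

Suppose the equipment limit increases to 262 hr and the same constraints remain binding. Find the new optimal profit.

Check each constraint at x*: equipment 260/260 (tight); soil 308/308 (tight).
The binding rows give the dual system: 2·y_equipment + 5·y_soil = 32 and 5·y_equipment + 3·y_soil = 23.
→ y_equipment = 1 and y_soil = 6.
Δz = y_equipment·Δb = 1 × (2) = 2, so new z* = 2108 + 2 = 2110.

2110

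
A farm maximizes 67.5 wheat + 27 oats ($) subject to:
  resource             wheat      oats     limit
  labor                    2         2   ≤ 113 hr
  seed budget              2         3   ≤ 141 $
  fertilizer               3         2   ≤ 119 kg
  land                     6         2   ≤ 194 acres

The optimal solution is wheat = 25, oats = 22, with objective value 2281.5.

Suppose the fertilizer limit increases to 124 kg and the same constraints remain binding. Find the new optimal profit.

2304

Binding: fertilizer and land. Non-binding: labor (19 unused), seed budget (25 unused).
Slack constraints have shadow price 0 (complementary slackness).
The binding rows give the dual system: 3·y_fertilizer + 6·y_land = 67.5 and 2·y_fertilizer + 2·y_land = 27.
Solving: y_fertilizer = 4.5, y_land = 9.
Δz = y_fertilizer·Δb = 4.5 × (5) = 22.5, so new z* = 2281.5 + 22.5 = 2304.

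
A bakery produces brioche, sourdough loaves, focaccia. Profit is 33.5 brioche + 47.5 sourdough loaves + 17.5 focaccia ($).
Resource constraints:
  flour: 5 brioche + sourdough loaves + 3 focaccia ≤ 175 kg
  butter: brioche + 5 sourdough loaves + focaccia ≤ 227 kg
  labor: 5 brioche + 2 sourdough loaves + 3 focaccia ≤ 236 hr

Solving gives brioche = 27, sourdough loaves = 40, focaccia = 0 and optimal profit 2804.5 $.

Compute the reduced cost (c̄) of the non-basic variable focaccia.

At the optimum: flour uses 175 of 175 (binding); butter uses 227 of 227 (binding); labor uses 215 of 236 (slack = 21).
Since labor is not tight, its dual is 0.
Dual feasibility on the basic columns requires 5·y_flour + 1·y_butter = 33.5, 1·y_flour + 5·y_butter = 47.5.
Solving: y_flour = 5, y_butter = 8.5.
Reduced cost of focaccia: c₃ − yᵀa₃ = 17.5 − (5·3 + 8.5·1) = 17.5 − 23.5 = -6.

-6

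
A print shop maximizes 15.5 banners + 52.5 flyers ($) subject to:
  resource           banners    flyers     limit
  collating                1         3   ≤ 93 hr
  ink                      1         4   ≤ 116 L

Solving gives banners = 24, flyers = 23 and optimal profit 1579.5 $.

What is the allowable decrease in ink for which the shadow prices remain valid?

Binding constraints: collating, ink. The basis is B = [[1,3],[1,4]] with det 1.
Per unit decrease in ink, x* moves by d = (3, -1).
The basis stays optimal until flyers reaches 0; allowable decrease = 23 L.

23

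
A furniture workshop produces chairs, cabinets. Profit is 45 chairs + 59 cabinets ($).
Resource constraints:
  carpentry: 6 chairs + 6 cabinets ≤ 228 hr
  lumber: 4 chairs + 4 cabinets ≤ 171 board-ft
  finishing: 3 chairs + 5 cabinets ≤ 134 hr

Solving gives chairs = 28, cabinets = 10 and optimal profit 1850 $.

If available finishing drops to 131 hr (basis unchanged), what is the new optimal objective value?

Binding: carpentry and finishing. Non-binding: lumber (19 unused).
By complementary slackness, y = 0 for the non-binding constraint.
The binding rows give the dual system: 6·y_carpentry + 3·y_finishing = 45 and 6·y_carpentry + 5·y_finishing = 59.
Solving: y_carpentry = 4, y_finishing = 7.
Δz = y_finishing·Δb = 7 × (-3) = -21, so new z* = 1850 − 21 = 1829.

1829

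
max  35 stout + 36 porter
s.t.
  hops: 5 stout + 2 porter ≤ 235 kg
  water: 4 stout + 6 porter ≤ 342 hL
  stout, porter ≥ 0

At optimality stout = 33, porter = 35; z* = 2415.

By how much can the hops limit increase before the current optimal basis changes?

192.5

Binding constraints: hops, water. The basis is B = [[5,2],[4,6]] with det 22.
Per unit increase in hops, x* moves by d = (0.2727, -0.1818).
The basis stays optimal until porter reaches 0; allowable increase = 192.5 kg.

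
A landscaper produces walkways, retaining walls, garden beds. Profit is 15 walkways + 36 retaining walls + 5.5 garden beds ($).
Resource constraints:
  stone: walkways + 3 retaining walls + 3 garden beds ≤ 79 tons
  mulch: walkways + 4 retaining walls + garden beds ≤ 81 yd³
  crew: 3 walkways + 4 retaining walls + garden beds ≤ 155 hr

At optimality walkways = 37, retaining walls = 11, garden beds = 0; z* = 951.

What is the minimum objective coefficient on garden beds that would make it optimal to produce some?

9

Binding: mulch and crew. Non-binding: stone (9 unused).
Since stone is not tight, its dual is 0.
The binding rows give the dual system: 1·y_mulch + 3·y_crew = 15 and 4·y_mulch + 4·y_crew = 36.
This yields shadow prices y_mulch = 6, y_crew = 3.
garden beds enters the basis when its profit ≥ yᵀa₃ = 6·1 + 3·1 = 9.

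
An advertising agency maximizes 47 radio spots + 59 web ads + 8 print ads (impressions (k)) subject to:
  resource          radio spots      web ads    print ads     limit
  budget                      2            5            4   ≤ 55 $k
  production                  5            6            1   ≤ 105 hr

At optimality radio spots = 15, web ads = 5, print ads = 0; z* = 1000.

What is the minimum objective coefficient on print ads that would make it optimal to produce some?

13

At the optimum: budget uses 55 of 55 (binding); production uses 105 of 105 (binding).
Dual feasibility on the basic columns requires 2·y_budget + 5·y_production = 47, 5·y_budget + 6·y_production = 59.
→ y_budget = 1 and y_production = 9.
print ads enters the basis when its profit ≥ yᵀa₃ = 1·4 + 9·1 = 13.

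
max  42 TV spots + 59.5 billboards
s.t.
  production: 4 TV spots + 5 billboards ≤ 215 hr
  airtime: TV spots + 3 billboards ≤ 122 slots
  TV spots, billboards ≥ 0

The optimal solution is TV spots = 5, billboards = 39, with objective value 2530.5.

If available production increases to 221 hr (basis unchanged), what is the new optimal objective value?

Both production and airtime are binding at x*.
The binding rows give the dual system: 4·y_production + 1·y_airtime = 42 and 5·y_production + 3·y_airtime = 59.5.
This yields shadow prices y_production = 9.5, y_airtime = 4.
Δz = y_production·Δb = 9.5 × (6) = 57, so new z* = 2530.5 + 57 = 2587.5.

2587.5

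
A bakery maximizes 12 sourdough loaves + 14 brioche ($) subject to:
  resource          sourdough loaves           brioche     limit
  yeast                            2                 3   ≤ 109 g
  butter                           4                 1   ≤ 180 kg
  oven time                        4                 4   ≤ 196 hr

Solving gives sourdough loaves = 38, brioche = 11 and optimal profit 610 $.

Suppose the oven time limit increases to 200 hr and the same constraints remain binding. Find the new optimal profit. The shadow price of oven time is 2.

Δb = 4, so new z* = 610 + (2)·(4) = 610 + 8 = 618.

618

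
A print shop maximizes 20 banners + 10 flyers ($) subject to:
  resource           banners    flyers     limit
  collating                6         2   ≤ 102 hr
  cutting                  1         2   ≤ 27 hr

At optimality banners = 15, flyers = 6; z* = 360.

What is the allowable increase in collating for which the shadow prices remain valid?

Binding constraints: collating, cutting. The basis is B = [[6,2],[1,2]] with det 10.
Per unit increase in collating, x* moves by d = (0.2, -0.1).
The basis stays optimal until flyers reaches 0; allowable increase = 60 hr.

60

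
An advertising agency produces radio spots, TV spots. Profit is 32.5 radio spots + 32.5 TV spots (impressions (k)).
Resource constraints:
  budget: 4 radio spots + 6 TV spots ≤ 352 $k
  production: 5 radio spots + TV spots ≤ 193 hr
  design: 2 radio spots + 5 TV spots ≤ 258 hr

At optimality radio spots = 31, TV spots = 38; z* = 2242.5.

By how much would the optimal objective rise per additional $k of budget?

Binding: budget and production. Non-binding: design (6 unused).
By complementary slackness, y = 0 for the non-binding constraint.
Dual feasibility on the basic columns requires 4·y_budget + 5·y_production = 32.5, 6·y_budget + 1·y_production = 32.5.
→ y_budget = 5 and y_production = 2.5.
Shadow price of budget = 5.

5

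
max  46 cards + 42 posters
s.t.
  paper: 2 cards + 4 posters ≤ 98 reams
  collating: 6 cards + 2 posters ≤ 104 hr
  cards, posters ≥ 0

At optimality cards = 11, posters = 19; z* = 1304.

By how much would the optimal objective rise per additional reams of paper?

8

At the optimum: paper uses 98 of 98 (binding); collating uses 104 of 104 (binding).
Dual feasibility on the basic columns requires 2·y_paper + 6·y_collating = 46, 4·y_paper + 2·y_collating = 42.
This yields shadow prices y_paper = 8, y_collating = 5.
Shadow price of paper = 8.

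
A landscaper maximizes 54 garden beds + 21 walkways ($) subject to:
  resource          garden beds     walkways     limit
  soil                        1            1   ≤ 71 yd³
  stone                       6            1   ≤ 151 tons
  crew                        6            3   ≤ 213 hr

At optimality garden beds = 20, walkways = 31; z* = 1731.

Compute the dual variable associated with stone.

3

At the optimum: soil uses 51 of 71 (slack = 20); stone uses 151 of 151 (binding); crew uses 213 of 213 (binding).
By complementary slackness, y = 0 for the non-binding constraint.
From A_Bᵀ y = c: 6·y_stone + 6·y_crew = 54; 1·y_stone + 3·y_crew = 21.
→ y_stone = 3 and y_crew = 6.
Shadow price of stone = 3.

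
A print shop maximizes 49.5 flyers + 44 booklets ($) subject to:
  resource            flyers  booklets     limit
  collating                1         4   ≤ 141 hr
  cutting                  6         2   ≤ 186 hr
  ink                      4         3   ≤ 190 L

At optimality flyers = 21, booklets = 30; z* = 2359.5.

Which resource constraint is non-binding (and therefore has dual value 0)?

ink

collating: 141/141 (binding)
cutting: 186/186 (binding)
ink: 174/190 (slack 16)
By complementary slackness, a constraint with positive slack has shadow price 0 → ink.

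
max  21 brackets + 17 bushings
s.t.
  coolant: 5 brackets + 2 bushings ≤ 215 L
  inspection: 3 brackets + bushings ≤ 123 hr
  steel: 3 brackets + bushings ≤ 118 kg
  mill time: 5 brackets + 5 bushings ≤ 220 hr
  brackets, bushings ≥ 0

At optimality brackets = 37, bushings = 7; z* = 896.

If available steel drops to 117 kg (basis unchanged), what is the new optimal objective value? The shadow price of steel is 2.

894

Δb = -1, so new z* = 896 + (2)·(-1) = 896 − 2 = 894.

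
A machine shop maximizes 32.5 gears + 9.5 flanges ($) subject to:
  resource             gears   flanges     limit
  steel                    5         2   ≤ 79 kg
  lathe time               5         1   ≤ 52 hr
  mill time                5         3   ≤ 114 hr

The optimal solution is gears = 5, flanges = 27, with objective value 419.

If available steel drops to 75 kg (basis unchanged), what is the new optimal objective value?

407

Binding: steel and lathe time. Non-binding: mill time (8 unused).
By complementary slackness, y = 0 for the non-binding constraint.
Dual feasibility on the basic columns requires 5·y_steel + 5·y_lathe time = 32.5, 2·y_steel + 1·y_lathe time = 9.5.
This yields shadow prices y_steel = 3, y_lathe time = 3.5.
Δz = y_steel·Δb = 3 × (-4) = -12, so new z* = 419 − 12 = 407.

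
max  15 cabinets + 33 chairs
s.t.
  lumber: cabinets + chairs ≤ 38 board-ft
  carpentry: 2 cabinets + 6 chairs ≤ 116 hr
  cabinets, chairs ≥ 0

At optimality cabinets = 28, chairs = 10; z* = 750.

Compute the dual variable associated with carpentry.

4.5

Both lumber and carpentry are binding at x*.
From A_Bᵀ y = c: 1·y_lumber + 2·y_carpentry = 15; 1·y_lumber + 6·y_carpentry = 33.
→ y_lumber = 6 and y_carpentry = 4.5.
Shadow price of carpentry = 4.5.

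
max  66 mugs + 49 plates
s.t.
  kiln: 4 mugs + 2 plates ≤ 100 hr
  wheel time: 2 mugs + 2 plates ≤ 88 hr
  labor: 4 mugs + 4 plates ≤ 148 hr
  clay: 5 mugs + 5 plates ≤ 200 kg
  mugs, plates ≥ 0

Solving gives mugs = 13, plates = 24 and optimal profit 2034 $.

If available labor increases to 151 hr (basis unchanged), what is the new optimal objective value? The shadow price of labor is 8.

Δb = 3, so new z* = 2034 + (8)·(3) = 2034 + 24 = 2058.

2058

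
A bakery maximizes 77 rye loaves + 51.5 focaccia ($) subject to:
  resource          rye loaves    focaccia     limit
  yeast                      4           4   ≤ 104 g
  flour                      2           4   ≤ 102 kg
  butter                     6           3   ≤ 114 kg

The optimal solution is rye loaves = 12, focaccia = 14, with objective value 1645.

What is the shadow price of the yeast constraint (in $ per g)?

6.5

At the optimum: yeast uses 104 of 104 (binding); flour uses 80 of 102 (slack = 22); butter uses 114 of 114 (binding).
Slack constraints have shadow price 0 (complementary slackness).
From A_Bᵀ y = c: 4·y_yeast + 6·y_butter = 77; 4·y_yeast + 3·y_butter = 51.5.
This yields shadow prices y_yeast = 6.5, y_butter = 8.5.
Shadow price of yeast = 6.5.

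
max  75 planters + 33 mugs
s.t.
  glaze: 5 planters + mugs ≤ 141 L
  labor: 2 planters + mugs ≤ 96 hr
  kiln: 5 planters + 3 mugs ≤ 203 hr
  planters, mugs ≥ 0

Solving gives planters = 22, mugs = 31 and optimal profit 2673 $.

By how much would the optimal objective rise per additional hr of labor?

Check each constraint at x*: glaze 141/141 (tight); labor 75/96 (slack 21); kiln 203/203 (tight).
Since labor is not tight, its dual is 0.
From A_Bᵀ y = c: 5·y_glaze + 5·y_kiln = 75; 1·y_glaze + 3·y_kiln = 33.
→ y_glaze = 6 and y_kiln = 9.
Shadow price of labor = 0.

0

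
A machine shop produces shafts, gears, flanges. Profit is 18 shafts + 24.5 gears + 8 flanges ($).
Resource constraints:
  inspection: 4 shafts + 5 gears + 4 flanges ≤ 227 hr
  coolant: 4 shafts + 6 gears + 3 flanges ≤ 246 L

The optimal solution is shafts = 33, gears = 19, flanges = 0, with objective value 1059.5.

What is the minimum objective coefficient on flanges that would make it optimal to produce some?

Both inspection and coolant are binding at x*.
From A_Bᵀ y = c: 4·y_inspection + 4·y_coolant = 18; 5·y_inspection + 6·y_coolant = 24.5.
→ y_inspection = 2.5 and y_coolant = 2.
flanges enters the basis when its profit ≥ yᵀa₃ = 2.5·4 + 2·3 = 16.

16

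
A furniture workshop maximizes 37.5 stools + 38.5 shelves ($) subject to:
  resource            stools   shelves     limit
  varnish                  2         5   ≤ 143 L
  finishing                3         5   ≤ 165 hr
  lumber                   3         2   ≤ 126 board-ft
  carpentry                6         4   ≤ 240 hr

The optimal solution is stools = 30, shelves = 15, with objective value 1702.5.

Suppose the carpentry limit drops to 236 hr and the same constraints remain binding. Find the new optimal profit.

Check each constraint at x*: varnish 135/143 (slack 8); finishing 165/165 (tight); lumber 120/126 (slack 6); carpentry 240/240 (tight).
Since varnish, lumber are not tight, their duals are 0.
The binding rows give the dual system: 3·y_finishing + 6·y_carpentry = 37.5 and 5·y_finishing + 4·y_carpentry = 38.5.
→ y_finishing = 4.5 and y_carpentry = 4.
Δz = y_carpentry·Δb = 4 × (-4) = -16, so new z* = 1702.5 − 16 = 1686.5.

1686.5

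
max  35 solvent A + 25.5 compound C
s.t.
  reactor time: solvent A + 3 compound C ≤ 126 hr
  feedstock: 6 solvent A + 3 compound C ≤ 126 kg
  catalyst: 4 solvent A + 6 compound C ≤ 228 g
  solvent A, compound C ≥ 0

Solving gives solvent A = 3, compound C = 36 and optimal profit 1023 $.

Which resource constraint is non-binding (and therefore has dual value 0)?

reactor time

reactor time: 111/126 (slack 15)
feedstock: 126/126 (binding)
catalyst: 228/228 (binding)
By complementary slackness, a constraint with positive slack has shadow price 0 → reactor time.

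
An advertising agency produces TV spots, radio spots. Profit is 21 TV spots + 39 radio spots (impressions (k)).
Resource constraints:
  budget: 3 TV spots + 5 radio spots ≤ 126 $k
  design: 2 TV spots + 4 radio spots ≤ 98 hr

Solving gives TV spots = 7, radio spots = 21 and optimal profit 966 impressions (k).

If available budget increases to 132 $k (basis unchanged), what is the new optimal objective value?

Both budget and design are binding at x*.
Dual feasibility on the basic columns requires 3·y_budget + 2·y_design = 21, 5·y_budget + 4·y_design = 39.
This yields shadow prices y_budget = 3, y_design = 6.
Δz = y_budget·Δb = 3 × (6) = 18, so new z* = 966 + 18 = 984.

984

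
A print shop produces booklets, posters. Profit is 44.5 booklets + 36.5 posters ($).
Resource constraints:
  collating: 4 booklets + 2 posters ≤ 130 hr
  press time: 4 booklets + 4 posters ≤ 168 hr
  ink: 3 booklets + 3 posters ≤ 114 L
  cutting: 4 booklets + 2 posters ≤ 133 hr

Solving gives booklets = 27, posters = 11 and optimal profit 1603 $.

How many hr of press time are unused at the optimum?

press time used = 4·27 + 4·11 = 152; slack = 168 − 152 = 16.

16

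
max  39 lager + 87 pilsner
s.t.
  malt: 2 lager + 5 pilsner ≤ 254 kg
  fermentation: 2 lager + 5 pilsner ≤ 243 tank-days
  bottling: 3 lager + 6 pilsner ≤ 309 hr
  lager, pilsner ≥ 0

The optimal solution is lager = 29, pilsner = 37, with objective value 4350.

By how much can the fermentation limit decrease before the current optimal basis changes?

37

Binding constraints: fermentation, bottling. The basis is B = [[2,5],[3,6]] with det -3.
Per unit decrease in fermentation, x* moves by d = (2, -1).
The basis stays optimal until pilsner reaches 0; allowable decrease = 37 tank-days.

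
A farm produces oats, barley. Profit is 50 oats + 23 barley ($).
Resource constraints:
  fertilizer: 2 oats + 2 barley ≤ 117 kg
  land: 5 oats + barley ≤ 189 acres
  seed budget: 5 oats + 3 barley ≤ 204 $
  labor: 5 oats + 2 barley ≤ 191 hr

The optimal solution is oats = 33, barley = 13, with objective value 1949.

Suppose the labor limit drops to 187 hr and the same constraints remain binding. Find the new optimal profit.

At the optimum: fertilizer uses 92 of 117 (slack = 25); land uses 178 of 189 (slack = 11); seed budget uses 204 of 204 (binding); labor uses 191 of 191 (binding).
Since fertilizer, land are not tight, their duals are 0.
The binding rows give the dual system: 5·y_seed budget + 5·y_labor = 50 and 3·y_seed budget + 2·y_labor = 23.
This yields shadow prices y_seed budget = 3, y_labor = 7.
Δz = y_labor·Δb = 7 × (-4) = -28, so new z* = 1949 − 28 = 1921.

1921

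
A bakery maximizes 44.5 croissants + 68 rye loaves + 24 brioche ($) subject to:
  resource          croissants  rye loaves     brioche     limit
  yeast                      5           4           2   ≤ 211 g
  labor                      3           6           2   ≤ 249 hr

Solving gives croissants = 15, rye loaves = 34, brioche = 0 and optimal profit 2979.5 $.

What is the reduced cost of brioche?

-1

At the optimum: yeast uses 211 of 211 (binding); labor uses 249 of 249 (binding).
The binding rows give the dual system: 5·y_yeast + 3·y_labor = 44.5 and 4·y_yeast + 6·y_labor = 68.
This yields shadow prices y_yeast = 3.5, y_labor = 9.
Reduced cost of brioche: c₃ − yᵀa₃ = 24 − (3.5·2 + 9·2) = 24 − 25 = -1.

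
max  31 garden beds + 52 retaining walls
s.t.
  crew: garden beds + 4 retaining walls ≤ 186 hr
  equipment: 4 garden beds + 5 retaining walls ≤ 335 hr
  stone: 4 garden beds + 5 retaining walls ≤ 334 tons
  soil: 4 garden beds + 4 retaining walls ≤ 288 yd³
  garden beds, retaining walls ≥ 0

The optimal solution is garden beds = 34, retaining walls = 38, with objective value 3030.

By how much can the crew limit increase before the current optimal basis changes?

24

Binding constraints: crew, soil. The basis is B = [[1,4],[4,4]] with det -12.
Per unit increase in crew, x* moves by d = (-0.3333, 0.3333).
The basis stays optimal until stone becomes binding; allowable increase = 24 hr.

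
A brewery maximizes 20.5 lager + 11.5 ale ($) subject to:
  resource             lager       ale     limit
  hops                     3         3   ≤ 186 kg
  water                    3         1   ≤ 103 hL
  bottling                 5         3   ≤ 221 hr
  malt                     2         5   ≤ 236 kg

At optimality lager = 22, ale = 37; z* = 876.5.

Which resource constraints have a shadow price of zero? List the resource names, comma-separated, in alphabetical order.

hops, malt

hops: 177/186 (slack 9)
water: 103/103 (binding)
bottling: 221/221 (binding)
malt: 229/236 (slack 7)
By complementary slackness, a constraint with positive slack has shadow price 0 → hops, malt.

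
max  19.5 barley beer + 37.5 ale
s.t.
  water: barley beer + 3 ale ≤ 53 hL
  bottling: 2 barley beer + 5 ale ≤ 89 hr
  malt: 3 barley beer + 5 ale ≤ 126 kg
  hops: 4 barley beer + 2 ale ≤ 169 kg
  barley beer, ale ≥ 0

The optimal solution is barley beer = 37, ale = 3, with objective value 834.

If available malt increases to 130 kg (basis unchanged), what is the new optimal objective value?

852

Check each constraint at x*: water 46/53 (slack 7); bottling 89/89 (tight); malt 126/126 (tight); hops 154/169 (slack 15).
By complementary slackness, y = 0 for the non-binding constraints.
Dual feasibility on the basic columns requires 2·y_bottling + 3·y_malt = 19.5, 5·y_bottling + 5·y_malt = 37.5.
→ y_bottling = 3 and y_malt = 4.5.
Δz = y_malt·Δb = 4.5 × (4) = 18, so new z* = 834 + 18 = 852.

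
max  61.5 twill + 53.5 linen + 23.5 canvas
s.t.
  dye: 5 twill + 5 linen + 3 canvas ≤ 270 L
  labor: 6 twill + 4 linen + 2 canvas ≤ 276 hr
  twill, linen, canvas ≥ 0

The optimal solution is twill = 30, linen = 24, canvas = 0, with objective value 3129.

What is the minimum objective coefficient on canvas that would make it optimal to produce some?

At the optimum: dye uses 270 of 270 (binding); labor uses 276 of 276 (binding).
From A_Bᵀ y = c: 5·y_dye + 6·y_labor = 61.5; 5·y_dye + 4·y_labor = 53.5.
This yields shadow prices y_dye = 7.5, y_labor = 4.
canvas enters the basis when its profit ≥ yᵀa₃ = 7.5·3 + 4·2 = 30.5.

30.5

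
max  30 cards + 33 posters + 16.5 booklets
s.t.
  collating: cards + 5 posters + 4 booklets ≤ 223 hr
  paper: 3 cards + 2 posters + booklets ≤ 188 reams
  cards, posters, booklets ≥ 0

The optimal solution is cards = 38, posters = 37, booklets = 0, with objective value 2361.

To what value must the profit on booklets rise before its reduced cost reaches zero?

Check each constraint at x*: collating 223/223 (tight); paper 188/188 (tight).
From A_Bᵀ y = c: 1·y_collating + 3·y_paper = 30; 5·y_collating + 2·y_paper = 33.
→ y_collating = 3 and y_paper = 9.
booklets enters the basis when its profit ≥ yᵀa₃ = 3·4 + 9·1 = 21.

21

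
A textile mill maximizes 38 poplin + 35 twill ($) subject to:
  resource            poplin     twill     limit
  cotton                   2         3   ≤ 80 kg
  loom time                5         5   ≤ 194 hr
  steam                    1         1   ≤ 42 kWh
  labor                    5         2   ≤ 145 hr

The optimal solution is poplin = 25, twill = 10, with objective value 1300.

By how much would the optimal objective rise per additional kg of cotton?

9

Check each constraint at x*: cotton 80/80 (tight); loom time 175/194 (slack 19); steam 35/42 (slack 7); labor 145/145 (tight).
By complementary slackness, y = 0 for the non-binding constraints.
Dual feasibility on the basic columns requires 2·y_cotton + 5·y_labor = 38, 3·y_cotton + 2·y_labor = 35.
This yields shadow prices y_cotton = 9, y_labor = 4.
Shadow price of cotton = 9.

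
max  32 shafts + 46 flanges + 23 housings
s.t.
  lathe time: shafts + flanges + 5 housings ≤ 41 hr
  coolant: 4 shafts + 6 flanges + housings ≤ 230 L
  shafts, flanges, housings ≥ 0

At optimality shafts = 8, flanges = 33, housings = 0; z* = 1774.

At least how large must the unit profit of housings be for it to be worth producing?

27

Check each constraint at x*: lathe time 41/41 (tight); coolant 230/230 (tight).
Dual feasibility on the basic columns requires 1·y_lathe time + 4·y_coolant = 32, 1·y_lathe time + 6·y_coolant = 46.
Solving: y_lathe time = 4, y_coolant = 7.
housings enters the basis when its profit ≥ yᵀa₃ = 4·5 + 7·1 = 27.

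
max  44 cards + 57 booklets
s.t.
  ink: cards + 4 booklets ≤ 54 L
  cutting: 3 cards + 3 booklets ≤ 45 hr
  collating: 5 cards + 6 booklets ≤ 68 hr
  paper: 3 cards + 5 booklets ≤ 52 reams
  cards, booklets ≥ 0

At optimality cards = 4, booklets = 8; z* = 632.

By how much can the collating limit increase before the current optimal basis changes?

10.5

Binding constraints: collating, paper. The basis is B = [[5,6],[3,5]] with det 7.
Per unit increase in collating, x* moves by d = (0.7143, -0.4286).
The basis stays optimal until cutting becomes binding; allowable increase = 10.5 hr.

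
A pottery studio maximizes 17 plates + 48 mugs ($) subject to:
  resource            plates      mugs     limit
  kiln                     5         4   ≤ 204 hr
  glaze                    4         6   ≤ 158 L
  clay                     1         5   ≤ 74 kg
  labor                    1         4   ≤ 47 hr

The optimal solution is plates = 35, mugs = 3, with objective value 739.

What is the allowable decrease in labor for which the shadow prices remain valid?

7.5

Binding constraints: glaze, labor. The basis is B = [[4,6],[1,4]] with det 10.
Per unit decrease in labor, x* moves by d = (0.6, -0.4).
The basis stays optimal until mugs reaches 0; allowable decrease = 7.5 hr.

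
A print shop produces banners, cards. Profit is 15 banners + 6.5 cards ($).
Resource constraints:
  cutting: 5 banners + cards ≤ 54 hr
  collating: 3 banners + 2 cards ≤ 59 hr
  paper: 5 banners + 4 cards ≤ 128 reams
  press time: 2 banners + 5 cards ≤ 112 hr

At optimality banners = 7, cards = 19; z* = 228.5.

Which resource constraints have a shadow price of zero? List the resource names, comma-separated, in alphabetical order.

paper, press time

cutting: 54/54 (binding)
collating: 59/59 (binding)
paper: 111/128 (slack 17)
press time: 109/112 (slack 3)
By complementary slackness, a constraint with positive slack has shadow price 0 → paper, press time.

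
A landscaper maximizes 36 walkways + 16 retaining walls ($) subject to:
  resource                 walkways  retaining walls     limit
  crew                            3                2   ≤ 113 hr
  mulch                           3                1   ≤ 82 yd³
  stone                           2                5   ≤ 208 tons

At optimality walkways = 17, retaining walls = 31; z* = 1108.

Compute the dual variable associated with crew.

4

Check each constraint at x*: crew 113/113 (tight); mulch 82/82 (tight); stone 189/208 (slack 19).
Slack constraints have shadow price 0 (complementary slackness).
The binding rows give the dual system: 3·y_crew + 3·y_mulch = 36 and 2·y_crew + 1·y_mulch = 16.
Solving: y_crew = 4, y_mulch = 8.
Shadow price of crew = 4.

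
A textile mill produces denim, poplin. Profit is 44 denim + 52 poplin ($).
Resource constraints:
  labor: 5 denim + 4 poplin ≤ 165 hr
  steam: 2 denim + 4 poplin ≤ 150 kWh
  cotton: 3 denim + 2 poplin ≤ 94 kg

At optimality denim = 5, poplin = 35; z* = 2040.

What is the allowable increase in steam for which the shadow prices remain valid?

15

Binding constraints: labor, steam. The basis is B = [[5,4],[2,4]] with det 12.
Per unit increase in steam, x* moves by d = (-0.3333, 0.4167).
The basis stays optimal until denim reaches 0; allowable increase = 15 kWh.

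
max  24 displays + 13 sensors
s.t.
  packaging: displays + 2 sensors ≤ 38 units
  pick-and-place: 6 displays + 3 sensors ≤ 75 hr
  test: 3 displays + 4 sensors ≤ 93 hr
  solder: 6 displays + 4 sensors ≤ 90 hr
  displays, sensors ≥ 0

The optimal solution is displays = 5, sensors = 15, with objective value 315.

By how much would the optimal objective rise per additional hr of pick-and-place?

Check each constraint at x*: packaging 35/38 (slack 3); pick-and-place 75/75 (tight); test 75/93 (slack 18); solder 90/90 (tight).
Since packaging, test are not tight, their duals are 0.
From A_Bᵀ y = c: 6·y_pick-and-place + 6·y_solder = 24; 3·y_pick-and-place + 4·y_solder = 13.
This yields shadow prices y_pick-and-place = 3, y_solder = 1.
Shadow price of pick-and-place = 3.

3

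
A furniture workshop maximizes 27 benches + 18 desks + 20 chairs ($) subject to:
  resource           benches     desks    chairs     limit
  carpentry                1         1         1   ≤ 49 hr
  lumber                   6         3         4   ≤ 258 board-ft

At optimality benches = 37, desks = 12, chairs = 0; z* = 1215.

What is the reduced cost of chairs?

-1

At the optimum: carpentry uses 49 of 49 (binding); lumber uses 258 of 258 (binding).
From A_Bᵀ y = c: 1·y_carpentry + 6·y_lumber = 27; 1·y_carpentry + 3·y_lumber = 18.
→ y_carpentry = 9 and y_lumber = 3.
Reduced cost of chairs: c₃ − yᵀa₃ = 20 − (9·1 + 3·4) = 20 − 21 = -1.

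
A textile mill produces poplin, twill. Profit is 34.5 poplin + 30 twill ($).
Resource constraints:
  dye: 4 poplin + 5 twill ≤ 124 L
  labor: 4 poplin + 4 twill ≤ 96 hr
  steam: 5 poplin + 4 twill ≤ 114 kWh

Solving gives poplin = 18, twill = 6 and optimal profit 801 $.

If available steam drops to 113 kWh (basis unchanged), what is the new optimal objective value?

796.5

At the optimum: dye uses 102 of 124 (slack = 22); labor uses 96 of 96 (binding); steam uses 114 of 114 (binding).
By complementary slackness, y = 0 for the non-binding constraint.
From A_Bᵀ y = c: 4·y_labor + 5·y_steam = 34.5; 4·y_labor + 4·y_steam = 30.
Solving: y_labor = 3, y_steam = 4.5.
Δz = y_steam·Δb = 4.5 × (-1) = -4.5, so new z* = 801 − 4.5 = 796.5.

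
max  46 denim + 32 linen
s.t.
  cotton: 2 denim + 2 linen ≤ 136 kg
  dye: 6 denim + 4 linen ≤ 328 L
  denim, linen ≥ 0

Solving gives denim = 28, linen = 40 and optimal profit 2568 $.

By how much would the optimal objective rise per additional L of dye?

7

At the optimum: cotton uses 136 of 136 (binding); dye uses 328 of 328 (binding).
Dual feasibility on the basic columns requires 2·y_cotton + 6·y_dye = 46, 2·y_cotton + 4·y_dye = 32.
This yields shadow prices y_cotton = 2, y_dye = 7.
Shadow price of dye = 7.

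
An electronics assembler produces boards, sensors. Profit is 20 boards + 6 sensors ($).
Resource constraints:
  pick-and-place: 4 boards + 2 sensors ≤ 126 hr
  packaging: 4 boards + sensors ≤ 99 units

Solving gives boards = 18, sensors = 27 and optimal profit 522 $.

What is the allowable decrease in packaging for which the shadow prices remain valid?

36

Binding constraints: pick-and-place, packaging. The basis is B = [[4,2],[4,1]] with det -4.
Per unit decrease in packaging, x* moves by d = (-0.5, 1).
The basis stays optimal until boards reaches 0; allowable decrease = 36 units.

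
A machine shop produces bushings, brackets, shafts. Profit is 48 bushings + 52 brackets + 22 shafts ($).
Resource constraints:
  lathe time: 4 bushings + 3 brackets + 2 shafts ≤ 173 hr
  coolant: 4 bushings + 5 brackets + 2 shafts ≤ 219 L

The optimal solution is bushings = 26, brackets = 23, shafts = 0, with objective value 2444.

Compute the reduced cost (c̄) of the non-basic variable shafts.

-2

Both lathe time and coolant are binding at x*.
The binding rows give the dual system: 4·y_lathe time + 4·y_coolant = 48 and 3·y_lathe time + 5·y_coolant = 52.
→ y_lathe time = 4 and y_coolant = 8.
Reduced cost of shafts: c₃ − yᵀa₃ = 22 − (4·2 + 8·2) = 22 − 24 = -2.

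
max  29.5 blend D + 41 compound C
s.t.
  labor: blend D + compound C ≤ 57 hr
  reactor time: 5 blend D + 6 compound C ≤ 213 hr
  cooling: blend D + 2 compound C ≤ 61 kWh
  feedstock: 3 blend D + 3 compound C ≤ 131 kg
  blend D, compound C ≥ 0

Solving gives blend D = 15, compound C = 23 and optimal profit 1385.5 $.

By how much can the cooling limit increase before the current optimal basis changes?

10

Binding constraints: reactor time, cooling. The basis is B = [[5,6],[1,2]] with det 4.
Per unit increase in cooling, x* moves by d = (-1.5, 1.25).
The basis stays optimal until blend D reaches 0; allowable increase = 10 kWh.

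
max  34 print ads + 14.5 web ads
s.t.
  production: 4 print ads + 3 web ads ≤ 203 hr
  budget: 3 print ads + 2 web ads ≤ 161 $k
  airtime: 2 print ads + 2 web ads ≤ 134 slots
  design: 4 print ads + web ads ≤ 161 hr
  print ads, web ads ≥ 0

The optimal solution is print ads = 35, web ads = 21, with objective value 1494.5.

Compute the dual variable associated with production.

3

Binding: production and design. Non-binding: budget (14 unused), airtime (22 unused).
By complementary slackness, y = 0 for the non-binding constraints.
The binding rows give the dual system: 4·y_production + 4·y_design = 34 and 3·y_production + 1·y_design = 14.5.
Solving: y_production = 3, y_design = 5.5.
Shadow price of production = 3.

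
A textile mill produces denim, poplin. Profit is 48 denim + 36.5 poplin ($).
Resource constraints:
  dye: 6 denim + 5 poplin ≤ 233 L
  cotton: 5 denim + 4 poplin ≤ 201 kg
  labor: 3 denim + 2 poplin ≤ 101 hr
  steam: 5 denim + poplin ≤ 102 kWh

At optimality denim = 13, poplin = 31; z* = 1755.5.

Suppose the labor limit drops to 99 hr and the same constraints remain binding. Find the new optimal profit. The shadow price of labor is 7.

Δb = -2, so new z* = 1755.5 + (7)·(-2) = 1755.5 − 14 = 1741.5.

1741.5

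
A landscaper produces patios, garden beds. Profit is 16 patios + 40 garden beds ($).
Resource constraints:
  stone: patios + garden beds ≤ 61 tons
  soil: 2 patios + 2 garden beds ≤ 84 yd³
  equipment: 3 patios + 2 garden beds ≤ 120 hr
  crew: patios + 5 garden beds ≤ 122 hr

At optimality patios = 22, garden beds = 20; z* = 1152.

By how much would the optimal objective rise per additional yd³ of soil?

At the optimum: stone uses 42 of 61 (slack = 19); soil uses 84 of 84 (binding); equipment uses 106 of 120 (slack = 14); crew uses 122 of 122 (binding).
Since stone, equipment are not tight, their duals are 0.
The binding rows give the dual system: 2·y_soil + 1·y_crew = 16 and 2·y_soil + 5·y_crew = 40.
→ y_soil = 5 and y_crew = 6.
Shadow price of soil = 5.

5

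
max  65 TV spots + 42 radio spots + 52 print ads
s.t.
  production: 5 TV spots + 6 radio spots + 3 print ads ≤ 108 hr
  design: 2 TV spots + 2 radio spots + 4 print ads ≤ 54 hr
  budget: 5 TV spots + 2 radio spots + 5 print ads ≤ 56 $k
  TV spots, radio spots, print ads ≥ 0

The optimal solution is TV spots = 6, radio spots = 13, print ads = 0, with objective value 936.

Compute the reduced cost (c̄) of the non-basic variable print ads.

Check each constraint at x*: production 108/108 (tight); design 38/54 (slack 16); budget 56/56 (tight).
By complementary slackness, y = 0 for the non-binding constraint.
The binding rows give the dual system: 5·y_production + 5·y_budget = 65 and 6·y_production + 2·y_budget = 42.
→ y_production = 4 and y_budget = 9.
Reduced cost of print ads: c₃ − yᵀa₃ = 52 − (4·3 + 9·5) = 52 − 57 = -5.

-5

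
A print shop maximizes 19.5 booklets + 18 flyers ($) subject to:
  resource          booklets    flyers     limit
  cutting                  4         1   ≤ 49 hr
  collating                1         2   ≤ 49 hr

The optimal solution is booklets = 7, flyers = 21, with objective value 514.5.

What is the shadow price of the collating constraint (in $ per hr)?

7.5

Both cutting and collating are binding at x*.
Dual feasibility on the basic columns requires 4·y_cutting + 1·y_collating = 19.5, 1·y_cutting + 2·y_collating = 18.
→ y_cutting = 3 and y_collating = 7.5.
Shadow price of collating = 7.5.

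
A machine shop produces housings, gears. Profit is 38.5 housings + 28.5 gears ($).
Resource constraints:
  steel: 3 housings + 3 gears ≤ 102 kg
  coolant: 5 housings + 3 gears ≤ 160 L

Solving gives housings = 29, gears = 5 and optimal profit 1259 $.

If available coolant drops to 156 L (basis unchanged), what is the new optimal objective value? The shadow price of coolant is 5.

Δb = -4, so new z* = 1259 + (5)·(-4) = 1259 − 20 = 1239.

1239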